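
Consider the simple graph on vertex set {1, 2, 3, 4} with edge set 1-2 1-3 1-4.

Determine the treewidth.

1

A width-1 tree decomposition is:
Bags: B1 = {1, 2}  B2 = {1, 4}  B3 = {1, 3}
Tree: B1–B2, B2–B3
Every bag has size at most 2, so the width is 2 − 1 = 1 and tw(G) ≤ 1. Any graph with an edge has treewidth ≥ 1, and G has the edge 2–1. Combining the bounds, tw(G) = 1.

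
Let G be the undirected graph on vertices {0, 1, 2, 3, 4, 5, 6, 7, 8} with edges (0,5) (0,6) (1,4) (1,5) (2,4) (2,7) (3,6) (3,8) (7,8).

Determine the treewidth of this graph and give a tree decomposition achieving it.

The largest bag has 3 vertices, giving width 2; this decomposition certifies tw(G) ≤ 2. Since 7–2–4–1–5–0–6–3–8–7 is a cycle in G, G is not acyclic. Forests are exactly the graphs of treewidth ≤ 1, so tw(G) ≥ 2. Hence tw(G) = 2 exactly.

Treewidth 2.
One optimal decomposition is:
Bags: B1 = {2, 4, 7}  B2 = {1, 4, 7}  B3 = {1, 5, 7}  B4 = {0, 5, 7}  B5 = {0, 6, 7}  B6 = {3, 6, 7}  B7 = {3, 7, 8}
Tree: B1–B2, B2–B3, B3–B4, B4–B5, B5–B6, B6–B7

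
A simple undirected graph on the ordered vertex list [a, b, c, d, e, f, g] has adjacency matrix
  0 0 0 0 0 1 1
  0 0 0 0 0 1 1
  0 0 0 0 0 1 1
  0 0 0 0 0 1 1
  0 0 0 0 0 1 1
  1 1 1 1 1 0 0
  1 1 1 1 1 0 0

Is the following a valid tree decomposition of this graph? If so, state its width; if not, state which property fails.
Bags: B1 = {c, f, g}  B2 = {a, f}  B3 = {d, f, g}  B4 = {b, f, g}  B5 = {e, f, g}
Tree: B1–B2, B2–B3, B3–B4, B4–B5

A tree decomposition must satisfy three properties: every vertex lies in some bag; for every edge, both endpoints lie together in some bag; and for every vertex, the bags containing it form a connected subtree. Here edge (g,a) lies in no bag, so the decomposition is invalid.

No — edge (g,a) lies in no bag.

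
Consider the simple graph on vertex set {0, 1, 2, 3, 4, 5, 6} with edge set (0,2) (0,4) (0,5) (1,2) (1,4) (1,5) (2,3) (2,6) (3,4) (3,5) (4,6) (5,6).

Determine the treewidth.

A width-3 tree decomposition is:
Bags: B1 = {1, 2, 4, 5}  B2 = {2, 3, 4, 5}  B3 = {0, 2, 4, 5}  B4 = {2, 4, 5, 6}
Tree: B1–B2, B2–B3, B3–B4
Every bag has size at most 4, so the width is 4 − 1 = 3 and tw(G) ≤ 3. For the lower bound: the 4 vertex sets {1,5}, {3,4}, {2}, {0} are disjoint, each induces a connected subgraph, and every pair is joined by at least one edge of G. Contracting each set to a single vertex therefore yields K_{4} as a minor, and since treewidth is minor-monotone, tw(G) ≥ tw(K_{4}) = 3. Therefore the treewidth is 3.

3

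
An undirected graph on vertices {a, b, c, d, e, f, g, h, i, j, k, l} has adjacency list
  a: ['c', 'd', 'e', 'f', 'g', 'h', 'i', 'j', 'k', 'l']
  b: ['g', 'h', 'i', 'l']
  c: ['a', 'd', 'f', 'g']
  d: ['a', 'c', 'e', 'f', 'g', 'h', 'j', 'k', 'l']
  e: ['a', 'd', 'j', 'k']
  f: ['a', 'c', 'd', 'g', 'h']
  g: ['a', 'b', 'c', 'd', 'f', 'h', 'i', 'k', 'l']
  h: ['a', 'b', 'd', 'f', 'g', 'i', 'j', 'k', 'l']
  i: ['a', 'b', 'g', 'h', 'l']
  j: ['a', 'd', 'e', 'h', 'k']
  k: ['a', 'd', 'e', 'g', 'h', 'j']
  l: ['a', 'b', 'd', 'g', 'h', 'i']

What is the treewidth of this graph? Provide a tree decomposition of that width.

Treewidth 4.
One such decomposition:
Bags: B1 = {a, d, g, h, l}  B2 = {a, g, h, i, l}  B3 = {a, d, f, g, h}  B4 = {a, c, d, f, g}  B5 = {a, d, g, h, k}  B6 = {a, d, h, j, k}  B7 = {b, g, h, i, l}  B8 = {a, d, e, j, k}
Tree: B1–B2, B1–B3, B3–B4, B3–B5, B5–B6, B2–B7, B6–B8

Every bag has size at most 5, so the width is 5 − 1 = 4 and tw(G) ≤ 4. Conversely, {a, d, f, g, h} is a clique of size 5, and the vertices of any clique must share a bag in every tree decomposition; so some bag has ≥ 5 vertices and tw(G) ≥ 4. The upper and lower bounds meet at 4, so that is the treewidth.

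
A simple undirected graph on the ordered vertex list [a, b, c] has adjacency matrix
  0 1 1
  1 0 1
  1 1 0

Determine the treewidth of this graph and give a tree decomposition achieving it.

With just one bag of size 3, the width is 3 − 1 = 2, so tw(G) ≤ 2. Conversely, {a, b, c} is a clique of size 3, and the vertices of any clique must share a bag in every tree decomposition; so some bag has ≥ 3 vertices and tw(G) ≥ 2. Hence tw(G) = 2 exactly.

Treewidth 2.
One such decomposition:
Bags: B1 = {a, b, c}
Tree: (single bag)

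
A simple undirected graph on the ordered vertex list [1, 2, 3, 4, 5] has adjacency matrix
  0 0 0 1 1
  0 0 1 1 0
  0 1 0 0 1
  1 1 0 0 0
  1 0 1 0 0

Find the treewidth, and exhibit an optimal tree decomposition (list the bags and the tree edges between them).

Treewidth 2.
One optimal decomposition is:
Bags: B1 = {1, 3, 5}  B2 = {1, 2, 3}  B3 = {1, 2, 4}
Tree: B1–B2, B2–B3

The largest bag has 3 vertices, giving width 2; this decomposition certifies tw(G) ≤ 2. The edges 1–5–3–2–4–1 form a cycle, so G is not a tree and its treewidth is at least 2. Therefore the treewidth is 2.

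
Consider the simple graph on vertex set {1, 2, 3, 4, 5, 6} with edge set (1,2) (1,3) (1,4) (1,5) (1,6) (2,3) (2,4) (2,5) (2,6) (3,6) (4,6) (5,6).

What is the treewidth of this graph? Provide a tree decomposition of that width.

Every bag has size at most 4, so the width is 4 − 1 = 3 and tw(G) ≤ 3. On the other hand G contains the 4-clique {1, 2, 3, 6}. A clique must lie in a single bag of any decomposition, so no decomposition can have width below 3. The upper and lower bounds meet at 3, so that is the treewidth.

Treewidth 3.
One optimal decomposition is:
Bags: B1 = {1, 2, 3, 6}  B2 = {1, 2, 5, 6}  B3 = {1, 2, 4, 6}
Tree: B1–B2, B2–B3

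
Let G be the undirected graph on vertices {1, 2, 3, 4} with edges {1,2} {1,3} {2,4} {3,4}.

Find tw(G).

2

A width-2 tree decomposition is:
Bags: B1 = {1, 3, 4}  B2 = {1, 2, 4}
Tree: B1–B2
The largest bag has 3 vertices, giving width 2; this decomposition certifies tw(G) ≤ 2. Since 1–3–4–2–1 is a cycle in G, G is not acyclic. Forests are exactly the graphs of treewidth ≤ 1, so tw(G) ≥ 2. Hence tw(G) = 2 exactly.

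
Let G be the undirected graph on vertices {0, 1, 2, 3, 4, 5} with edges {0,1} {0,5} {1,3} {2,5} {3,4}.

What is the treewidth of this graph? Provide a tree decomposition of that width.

Treewidth 1.
One optimal decomposition is:
Bags: B1 = {2, 5}  B2 = {0, 5}  B3 = {0, 1}  B4 = {1, 3}  B5 = {3, 4}
Tree: B1–B2, B2–B3, B3–B4, B4–B5

Every bag has size at most 2, so the width is 2 − 1 = 1 and tw(G) ≤ 1. Since G has at least one edge (e.g. 2–5), it is not an edgeless graph, so tw(G) ≥ 1. Combining the bounds, tw(G) = 1.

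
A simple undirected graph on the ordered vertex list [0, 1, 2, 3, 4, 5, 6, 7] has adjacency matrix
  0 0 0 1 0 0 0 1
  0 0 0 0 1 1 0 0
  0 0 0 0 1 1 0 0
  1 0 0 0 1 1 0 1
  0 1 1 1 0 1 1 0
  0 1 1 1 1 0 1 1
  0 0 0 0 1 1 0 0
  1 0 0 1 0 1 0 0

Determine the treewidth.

2

A width-2 tree decomposition is:
Bags: B1 = {3, 4, 5}  B2 = {1, 4, 5}  B3 = {4, 5, 6}  B4 = {2, 4, 5}  B5 = {3, 5, 7}  B6 = {0, 3, 7}
Tree: B1–B2, B1–B3, B3–B4, B1–B5, B5–B6
Each bag holds 3 vertices, so the decomposition has width 2, which upper-bounds the treewidth. Conversely, {0, 3, 7} is a clique of size 3, and the vertices of any clique must share a bag in every tree decomposition; so some bag has ≥ 3 vertices and tw(G) ≥ 2. Therefore the treewidth is 2.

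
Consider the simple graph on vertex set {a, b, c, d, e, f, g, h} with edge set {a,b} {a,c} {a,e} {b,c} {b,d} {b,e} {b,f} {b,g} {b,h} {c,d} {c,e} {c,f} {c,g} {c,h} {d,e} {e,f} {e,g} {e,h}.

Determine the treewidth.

A width-3 tree decomposition is:
Bags: B1 = {b, c, d, e}  B2 = {b, c, e, g}  B3 = {b, c, e, h}  B4 = {b, c, e, f}  B5 = {a, b, c, e}
Tree: B1–B2, B2–B3, B3–B4, B3–B5
Each bag holds 4 vertices, so the decomposition has width 3, which upper-bounds the treewidth. Conversely, {b, c, d, e} is a clique of size 4, and the vertices of any clique must share a bag in every tree decomposition; so some bag has ≥ 4 vertices and tw(G) ≥ 3. Hence tw(G) = 3 exactly.

3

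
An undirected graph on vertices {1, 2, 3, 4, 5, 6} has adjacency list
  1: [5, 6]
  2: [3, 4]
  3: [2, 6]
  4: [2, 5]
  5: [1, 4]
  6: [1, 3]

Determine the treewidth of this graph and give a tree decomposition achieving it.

Treewidth 2.
One such decomposition:
Bags: B1 = {1, 5, 6}  B2 = {4, 5, 6}  B3 = {2, 4, 6}  B4 = {2, 3, 6}
Tree: B1–B2, B2–B3, B3–B4

Every bag has size at most 3, so the width is 3 − 1 = 2 and tw(G) ≤ 2. For the lower bound, G contains the cycle 6–1–5–4–2–3–6, so G is not a forest; only forests have treewidth ≤ 1, hence tw(G) ≥ 2. Hence tw(G) = 2 exactly.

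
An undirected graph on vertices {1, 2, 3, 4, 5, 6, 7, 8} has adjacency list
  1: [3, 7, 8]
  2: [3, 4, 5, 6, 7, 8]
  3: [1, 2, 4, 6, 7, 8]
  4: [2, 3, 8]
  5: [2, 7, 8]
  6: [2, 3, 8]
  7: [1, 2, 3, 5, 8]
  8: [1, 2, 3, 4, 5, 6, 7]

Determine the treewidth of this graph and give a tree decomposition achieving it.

Each bag holds 4 vertices, so the decomposition has width 3, which upper-bounds the treewidth. For the lower bound, the 4 vertices {1, 3, 7, 8} are pairwise adjacent, and any tree decomposition puts a clique entirely inside one bag — forcing width ≥ 3. Therefore the treewidth is 3.

Treewidth 3.
One such decomposition:
Bags: B1 = {2, 3, 7, 8}  B2 = {2, 3, 4, 8}  B3 = {2, 3, 6, 8}  B4 = {1, 3, 7, 8}  B5 = {2, 5, 7, 8}
Tree: B1–B2, B1–B3, B1–B4, B1–B5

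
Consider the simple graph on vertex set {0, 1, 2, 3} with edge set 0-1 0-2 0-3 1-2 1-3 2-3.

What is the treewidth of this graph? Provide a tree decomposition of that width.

A single bag containing all 4 vertices is trivially a valid decomposition of width 3. For the lower bound, the 4 vertices {0, 1, 2, 3} are pairwise adjacent, and any tree decomposition puts a clique entirely inside one bag — forcing width ≥ 3. Hence tw(G) = 3 exactly.

Treewidth 3.
One optimal decomposition is:
Bags: B1 = {0, 1, 2, 3}
Tree: (single bag)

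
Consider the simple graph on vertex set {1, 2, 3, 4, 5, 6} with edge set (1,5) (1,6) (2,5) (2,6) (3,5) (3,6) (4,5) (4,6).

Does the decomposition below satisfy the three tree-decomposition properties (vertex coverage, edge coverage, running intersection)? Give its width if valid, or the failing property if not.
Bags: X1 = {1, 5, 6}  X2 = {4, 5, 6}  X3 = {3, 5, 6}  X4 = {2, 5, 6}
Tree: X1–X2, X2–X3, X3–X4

Yes; width 2.

Every vertex of G appears in some bag (union = {1, 2, 3, 4, 5, 6}); every edge is covered by a bag; and for each vertex v the set of bags containing v is connected in the bag tree. The decomposition is therefore valid. The largest bag has 3 vertices, so the width is 2.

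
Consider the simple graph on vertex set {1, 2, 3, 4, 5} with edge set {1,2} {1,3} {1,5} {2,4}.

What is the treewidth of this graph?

1

A width-1 tree decomposition is:
Bags: B1 = {2, 4}  B2 = {1, 2}  B3 = {1, 5}  B4 = {1, 3}
Tree: B1–B2, B2–B3, B3–B4
Each bag holds 2 vertices, so the decomposition has width 1, which upper-bounds the treewidth. G has an edge, so its treewidth is at least 1. The upper and lower bounds meet at 1, so that is the treewidth.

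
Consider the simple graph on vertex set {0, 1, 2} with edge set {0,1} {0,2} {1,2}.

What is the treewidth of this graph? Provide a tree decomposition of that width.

Treewidth 2.
One optimal decomposition is:
Bags: B1 = {0, 1, 2}
Tree: (single bag)

With just one bag of size 3, the width is 3 − 1 = 2, so tw(G) ≤ 2. For the lower bound, the 3 vertices {0, 1, 2} are pairwise adjacent, and any tree decomposition puts a clique entirely inside one bag — forcing width ≥ 2. Hence tw(G) = 2 exactly.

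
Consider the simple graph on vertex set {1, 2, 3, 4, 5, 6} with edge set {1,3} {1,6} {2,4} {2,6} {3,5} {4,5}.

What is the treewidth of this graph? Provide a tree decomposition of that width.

Treewidth 2.
One optimal decomposition is:
Bags: B1 = {3, 4, 5}  B2 = {1, 3, 4}  B3 = {1, 4, 6}  B4 = {2, 4, 6}
Tree: B1–B2, B2–B3, B3–B4

Every bag has size at most 3, so the width is 3 − 1 = 2 and tw(G) ≤ 2. Since 4–5–3–1–6–2–4 is a cycle in G, G is not acyclic. Forests are exactly the graphs of treewidth ≤ 1, so tw(G) ≥ 2. The upper and lower bounds meet at 2, so that is the treewidth.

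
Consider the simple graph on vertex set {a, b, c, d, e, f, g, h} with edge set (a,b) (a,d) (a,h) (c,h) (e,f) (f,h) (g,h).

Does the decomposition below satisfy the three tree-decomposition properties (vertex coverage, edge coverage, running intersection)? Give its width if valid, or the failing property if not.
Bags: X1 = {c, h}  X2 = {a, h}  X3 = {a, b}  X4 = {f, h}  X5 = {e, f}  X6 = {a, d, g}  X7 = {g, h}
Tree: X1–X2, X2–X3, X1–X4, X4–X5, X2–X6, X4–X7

No — bags containing vertex g are not connected in the tree.

A tree decomposition must satisfy three properties: every vertex lies in some bag; for every edge, both endpoints lie together in some bag; and for every vertex, the bags containing it form a connected subtree. Here bags containing vertex g are not connected in the tree, so the decomposition is invalid.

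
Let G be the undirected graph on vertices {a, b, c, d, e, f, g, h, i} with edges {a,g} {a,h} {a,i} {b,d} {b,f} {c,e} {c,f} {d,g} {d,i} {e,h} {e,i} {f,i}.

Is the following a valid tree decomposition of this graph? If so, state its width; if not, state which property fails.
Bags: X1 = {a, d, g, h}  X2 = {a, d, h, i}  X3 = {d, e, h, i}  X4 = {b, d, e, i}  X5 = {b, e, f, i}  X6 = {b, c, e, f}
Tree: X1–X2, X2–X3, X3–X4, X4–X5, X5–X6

Vertex coverage: the bags together contain {a, b, c, d, e, f, g, h, i}, the full vertex set. Edge coverage: each edge of G has both endpoints in at least one bag. Running intersection: for every vertex, the bags containing it form a connected subtree. All three properties hold, so this is a valid tree decomposition of width max|bag| − 1 = 3, and hence tw(G) ≤ 3.

Yes; width 3.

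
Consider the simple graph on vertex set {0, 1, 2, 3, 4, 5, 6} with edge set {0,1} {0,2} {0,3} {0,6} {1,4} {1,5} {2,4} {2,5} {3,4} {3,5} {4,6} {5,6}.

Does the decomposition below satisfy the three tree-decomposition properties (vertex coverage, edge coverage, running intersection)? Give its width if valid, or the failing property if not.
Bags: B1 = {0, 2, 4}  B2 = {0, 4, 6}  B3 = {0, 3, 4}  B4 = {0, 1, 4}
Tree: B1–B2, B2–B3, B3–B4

A tree decomposition must satisfy three properties: every vertex lies in some bag; for every edge, both endpoints lie together in some bag; and for every vertex, the bags containing it form a connected subtree. Here vertex 5 appears in no bag, so the decomposition is invalid.

No — vertex 5 appears in no bag.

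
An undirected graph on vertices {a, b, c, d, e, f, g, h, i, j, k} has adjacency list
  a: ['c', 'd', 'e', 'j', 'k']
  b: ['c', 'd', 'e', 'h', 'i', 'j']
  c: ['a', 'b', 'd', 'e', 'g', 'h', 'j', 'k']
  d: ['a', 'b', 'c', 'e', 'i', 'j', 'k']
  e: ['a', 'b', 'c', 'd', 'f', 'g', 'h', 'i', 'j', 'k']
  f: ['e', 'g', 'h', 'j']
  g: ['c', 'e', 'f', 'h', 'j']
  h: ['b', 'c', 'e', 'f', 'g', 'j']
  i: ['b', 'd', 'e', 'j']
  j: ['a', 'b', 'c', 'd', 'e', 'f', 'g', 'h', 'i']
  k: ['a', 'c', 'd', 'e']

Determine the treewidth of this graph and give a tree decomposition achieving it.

Treewidth 4.
One optimal decomposition is:
Bags: B1 = {b, c, d, e, j}  B2 = {a, c, d, e, j}  B3 = {b, d, e, i, j}  B4 = {a, c, d, e, k}  B5 = {b, c, e, h, j}  B6 = {c, e, g, h, j}  B7 = {e, f, g, h, j}
Tree: B1–B2, B1–B3, B2–B4, B1–B5, B5–B6, B6–B7

Every bag has size at most 5, so the width is 5 − 1 = 4 and tw(G) ≤ 4. Conversely, {a, c, d, e, j} is a clique of size 5, and the vertices of any clique must share a bag in every tree decomposition; so some bag has ≥ 5 vertices and tw(G) ≥ 4. The upper and lower bounds meet at 4, so that is the treewidth.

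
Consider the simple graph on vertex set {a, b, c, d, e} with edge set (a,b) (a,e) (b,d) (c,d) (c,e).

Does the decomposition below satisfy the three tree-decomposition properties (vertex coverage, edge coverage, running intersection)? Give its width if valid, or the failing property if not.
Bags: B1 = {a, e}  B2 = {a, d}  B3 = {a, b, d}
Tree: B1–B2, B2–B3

No — vertex c appears in no bag.

A tree decomposition must satisfy three properties: every vertex lies in some bag; for every edge, both endpoints lie together in some bag; and for every vertex, the bags containing it form a connected subtree. Here vertex c appears in no bag, so the decomposition is invalid.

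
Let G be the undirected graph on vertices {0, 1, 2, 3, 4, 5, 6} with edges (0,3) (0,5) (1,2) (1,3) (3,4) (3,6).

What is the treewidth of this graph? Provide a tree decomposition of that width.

Each bag holds 2 vertices, so the decomposition has width 1, which upper-bounds the treewidth. Since G has at least one edge (e.g. 3–0), it is not an edgeless graph, so tw(G) ≥ 1. The upper and lower bounds meet at 1, so that is the treewidth.

Treewidth 1.
One such decomposition:
Bags: B1 = {0, 3}  B2 = {0, 5}  B3 = {1, 3}  B4 = {3, 4}  B5 = {1, 2}  B6 = {3, 6}
Tree: B1–B2, B1–B3, B1–B4, B3–B5, B4–B6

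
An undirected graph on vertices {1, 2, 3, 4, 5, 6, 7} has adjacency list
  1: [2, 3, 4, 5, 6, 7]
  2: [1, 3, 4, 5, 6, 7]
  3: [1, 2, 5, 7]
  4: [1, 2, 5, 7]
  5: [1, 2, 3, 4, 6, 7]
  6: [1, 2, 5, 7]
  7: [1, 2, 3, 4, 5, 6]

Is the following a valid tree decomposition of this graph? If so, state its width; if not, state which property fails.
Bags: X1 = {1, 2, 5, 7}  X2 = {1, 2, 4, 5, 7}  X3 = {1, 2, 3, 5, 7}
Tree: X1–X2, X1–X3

No — vertex 6 appears in no bag.

A tree decomposition must satisfy three properties: every vertex lies in some bag; for every edge, both endpoints lie together in some bag; and for every vertex, the bags containing it form a connected subtree. Here vertex 6 appears in no bag, so the decomposition is invalid.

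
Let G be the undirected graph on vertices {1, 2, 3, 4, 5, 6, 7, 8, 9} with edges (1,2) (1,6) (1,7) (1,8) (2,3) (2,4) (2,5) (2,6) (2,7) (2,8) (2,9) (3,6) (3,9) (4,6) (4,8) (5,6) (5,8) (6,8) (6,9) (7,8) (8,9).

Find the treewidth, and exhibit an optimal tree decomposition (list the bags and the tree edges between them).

Treewidth 3.
One optimal decomposition is:
Bags: B1 = {1, 2, 6, 8}  B2 = {2, 4, 6, 8}  B3 = {1, 2, 7, 8}  B4 = {2, 5, 6, 8}  B5 = {2, 6, 8, 9}  B6 = {2, 3, 6, 9}
Tree: B1–B2, B1–B3, B2–B4, B1–B5, B5–B6

Each bag holds 4 vertices, so the decomposition has width 3, which upper-bounds the treewidth. Conversely, {1, 2, 6, 8} is a clique of size 4, and the vertices of any clique must share a bag in every tree decomposition; so some bag has ≥ 4 vertices and tw(G) ≥ 3. Combining the bounds, tw(G) = 3.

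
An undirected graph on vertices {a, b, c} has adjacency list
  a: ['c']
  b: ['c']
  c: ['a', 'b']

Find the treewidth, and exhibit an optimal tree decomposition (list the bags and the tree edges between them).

Treewidth 1.
Bags: B1 = {b, c}  B2 = {a, c}
Tree: B1–B2

Every bag has size at most 2, so the width is 2 − 1 = 1 and tw(G) ≤ 1. Any graph with an edge has treewidth ≥ 1, and G has the edge c–b. The upper and lower bounds meet at 1, so that is the treewidth.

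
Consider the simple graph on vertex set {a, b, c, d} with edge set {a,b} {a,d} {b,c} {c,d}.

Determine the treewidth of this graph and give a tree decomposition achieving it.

Treewidth 2.
Bags: B1 = {a, b, c}  B2 = {a, c, d}
Tree: B1–B2

Each bag holds 3 vertices, so the decomposition has width 2, which upper-bounds the treewidth. For the lower bound, G contains the cycle c–b–a–d–c, so G is not a forest; only forests have treewidth ≤ 1, hence tw(G) ≥ 2. Therefore the treewidth is 2.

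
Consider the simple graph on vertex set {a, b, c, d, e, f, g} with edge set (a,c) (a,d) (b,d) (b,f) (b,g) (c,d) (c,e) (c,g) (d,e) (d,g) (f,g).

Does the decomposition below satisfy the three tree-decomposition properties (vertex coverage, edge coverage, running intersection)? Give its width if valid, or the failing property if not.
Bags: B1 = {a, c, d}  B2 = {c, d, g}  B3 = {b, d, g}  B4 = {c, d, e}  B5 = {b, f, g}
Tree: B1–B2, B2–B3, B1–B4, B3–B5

Yes; width 2.

Checking the three conditions: (i) the bags cover all of {a, b, c, d, e, f, g}; (ii) for each edge, some bag contains both endpoints; (iii) the bags containing any fixed vertex form a subtree. All hold, so the decomposition is valid with width 3 − 1 = 2.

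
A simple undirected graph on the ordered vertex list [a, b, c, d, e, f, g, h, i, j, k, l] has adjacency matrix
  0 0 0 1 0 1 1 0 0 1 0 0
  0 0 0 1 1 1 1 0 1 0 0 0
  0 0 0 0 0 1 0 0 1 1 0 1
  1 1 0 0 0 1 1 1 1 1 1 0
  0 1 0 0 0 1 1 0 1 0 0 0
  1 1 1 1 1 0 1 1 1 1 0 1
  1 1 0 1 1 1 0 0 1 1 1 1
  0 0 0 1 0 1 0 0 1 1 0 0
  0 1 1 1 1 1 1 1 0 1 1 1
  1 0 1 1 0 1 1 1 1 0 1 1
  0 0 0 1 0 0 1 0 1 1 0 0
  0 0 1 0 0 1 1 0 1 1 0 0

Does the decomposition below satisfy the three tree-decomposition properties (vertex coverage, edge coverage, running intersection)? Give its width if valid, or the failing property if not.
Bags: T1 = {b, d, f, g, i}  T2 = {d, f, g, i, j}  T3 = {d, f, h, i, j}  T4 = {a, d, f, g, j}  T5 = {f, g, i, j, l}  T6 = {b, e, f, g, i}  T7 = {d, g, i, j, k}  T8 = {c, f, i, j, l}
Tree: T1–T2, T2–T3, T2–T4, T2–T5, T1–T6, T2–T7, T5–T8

Yes; width 4.

Checking the three conditions: (i) the bags cover all of {a, b, c, d, e, f, g, h, i, j, k, l}; (ii) for each edge, some bag contains both endpoints; (iii) the bags containing any fixed vertex form a subtree. All hold, so the decomposition is valid with width 5 − 1 = 4.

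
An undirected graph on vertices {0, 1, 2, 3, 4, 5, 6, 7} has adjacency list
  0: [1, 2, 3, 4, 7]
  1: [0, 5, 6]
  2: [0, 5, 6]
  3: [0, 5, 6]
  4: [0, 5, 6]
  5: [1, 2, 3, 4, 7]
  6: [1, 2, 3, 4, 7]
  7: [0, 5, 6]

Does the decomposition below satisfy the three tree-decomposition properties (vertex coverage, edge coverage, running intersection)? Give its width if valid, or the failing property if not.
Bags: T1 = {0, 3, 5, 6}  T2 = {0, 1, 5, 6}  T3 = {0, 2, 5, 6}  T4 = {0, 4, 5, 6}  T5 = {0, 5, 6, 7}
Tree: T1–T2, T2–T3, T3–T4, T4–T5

Yes; width 3.

Vertex coverage: the bags together contain {0, 1, 2, 3, 4, 5, 6, 7}, the full vertex set. Edge coverage: each edge of G has both endpoints in at least one bag. Running intersection: for every vertex, the bags containing it form a connected subtree. All three properties hold, so this is a valid tree decomposition of width max|bag| − 1 = 3, and hence tw(G) ≤ 3.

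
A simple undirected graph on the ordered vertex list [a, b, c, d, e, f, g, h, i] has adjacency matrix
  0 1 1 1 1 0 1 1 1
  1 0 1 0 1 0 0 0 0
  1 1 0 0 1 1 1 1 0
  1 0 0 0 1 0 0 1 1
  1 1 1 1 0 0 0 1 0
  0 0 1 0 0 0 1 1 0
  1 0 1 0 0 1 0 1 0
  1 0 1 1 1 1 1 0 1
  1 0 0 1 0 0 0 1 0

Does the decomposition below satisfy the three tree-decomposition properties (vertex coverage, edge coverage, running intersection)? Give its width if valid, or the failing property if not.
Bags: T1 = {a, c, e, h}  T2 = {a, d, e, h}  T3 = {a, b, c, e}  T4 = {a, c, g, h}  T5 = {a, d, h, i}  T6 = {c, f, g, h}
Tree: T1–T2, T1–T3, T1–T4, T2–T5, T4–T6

Checking the three conditions: (i) the bags cover all of {a, b, c, d, e, f, g, h, i}; (ii) for each edge, some bag contains both endpoints; (iii) the bags containing any fixed vertex form a subtree. All hold, so the decomposition is valid with width 4 − 1 = 3.

Yes; width 3.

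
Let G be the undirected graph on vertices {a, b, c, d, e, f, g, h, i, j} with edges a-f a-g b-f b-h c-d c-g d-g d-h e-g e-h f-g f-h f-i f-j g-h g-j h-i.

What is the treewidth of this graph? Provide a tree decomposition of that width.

The largest bag has 3 vertices, giving width 2; this decomposition certifies tw(G) ≤ 2. For the lower bound, the 3 vertices {d, g, h} are pairwise adjacent, and any tree decomposition puts a clique entirely inside one bag — forcing width ≥ 2. Combining the bounds, tw(G) = 2.

Treewidth 2.
Bags: B1 = {f, g, h}  B2 = {b, f, h}  B3 = {a, f, g}  B4 = {d, g, h}  B5 = {e, g, h}  B6 = {c, d, g}  B7 = {f, h, i}  B8 = {f, g, j}
Tree: B1–B2, B1–B3, B1–B4, B4–B5, B4–B6, B2–B7, B3–B8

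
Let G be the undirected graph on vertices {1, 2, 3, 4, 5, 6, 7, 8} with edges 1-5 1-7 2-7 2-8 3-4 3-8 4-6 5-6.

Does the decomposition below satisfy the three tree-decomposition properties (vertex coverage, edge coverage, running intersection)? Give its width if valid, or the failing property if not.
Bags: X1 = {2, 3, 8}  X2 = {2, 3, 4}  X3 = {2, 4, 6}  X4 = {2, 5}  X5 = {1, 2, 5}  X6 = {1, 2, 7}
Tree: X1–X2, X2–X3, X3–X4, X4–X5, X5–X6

No — edge (6,5) lies in no bag.

A tree decomposition must satisfy three properties: every vertex lies in some bag; for every edge, both endpoints lie together in some bag; and for every vertex, the bags containing it form a connected subtree. Here edge (6,5) lies in no bag, so the decomposition is invalid.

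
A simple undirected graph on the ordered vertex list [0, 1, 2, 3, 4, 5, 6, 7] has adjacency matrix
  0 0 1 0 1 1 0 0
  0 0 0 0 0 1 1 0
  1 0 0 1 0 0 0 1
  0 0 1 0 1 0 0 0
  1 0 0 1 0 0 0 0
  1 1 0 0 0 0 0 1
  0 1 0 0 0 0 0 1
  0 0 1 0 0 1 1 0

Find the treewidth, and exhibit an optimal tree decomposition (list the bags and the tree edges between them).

Treewidth 2.
One such decomposition:
Bags: B1 = {1, 5, 6}  B2 = {5, 6, 7}  B3 = {0, 5, 7}  B4 = {0, 2, 7}  B5 = {0, 2, 4}  B6 = {2, 3, 4}
Tree: B1–B2, B2–B3, B3–B4, B4–B5, B5–B6

Each bag holds 3 vertices, so the decomposition has width 2, which upper-bounds the treewidth. For the lower bound, G contains the cycle 1–6–7–5–1, so G is not a forest; only forests have treewidth ≤ 1, hence tw(G) ≥ 2. Hence tw(G) = 2 exactly.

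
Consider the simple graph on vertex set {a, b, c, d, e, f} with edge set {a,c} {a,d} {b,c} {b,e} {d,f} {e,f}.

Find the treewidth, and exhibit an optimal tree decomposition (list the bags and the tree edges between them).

Treewidth 2.
One such decomposition:
Bags: B1 = {a, c, d}  B2 = {c, d, f}  B3 = {c, e, f}  B4 = {b, c, e}
Tree: B1–B2, B2–B3, B3–B4

The largest bag has 3 vertices, giving width 2; this decomposition certifies tw(G) ≤ 2. For the lower bound, G contains the cycle c–a–d–f–e–b–c, so G is not a forest; only forests have treewidth ≤ 1, hence tw(G) ≥ 2. Therefore the treewidth is 2.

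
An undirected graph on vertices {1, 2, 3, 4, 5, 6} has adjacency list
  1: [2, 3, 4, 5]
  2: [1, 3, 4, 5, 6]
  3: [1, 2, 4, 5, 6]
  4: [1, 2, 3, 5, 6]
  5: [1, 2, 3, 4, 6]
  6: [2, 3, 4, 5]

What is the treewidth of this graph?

4

A width-4 tree decomposition is:
Bags: B1 = {2, 3, 4, 5, 6}  B2 = {1, 2, 3, 4, 5}
Tree: B1–B2
Every bag has size at most 5, so the width is 5 − 1 = 4 and tw(G) ≤ 4. For the lower bound, the 5 vertices {1, 2, 3, 4, 5} are pairwise adjacent, and any tree decomposition puts a clique entirely inside one bag — forcing width ≥ 4. Therefore the treewidth is 4.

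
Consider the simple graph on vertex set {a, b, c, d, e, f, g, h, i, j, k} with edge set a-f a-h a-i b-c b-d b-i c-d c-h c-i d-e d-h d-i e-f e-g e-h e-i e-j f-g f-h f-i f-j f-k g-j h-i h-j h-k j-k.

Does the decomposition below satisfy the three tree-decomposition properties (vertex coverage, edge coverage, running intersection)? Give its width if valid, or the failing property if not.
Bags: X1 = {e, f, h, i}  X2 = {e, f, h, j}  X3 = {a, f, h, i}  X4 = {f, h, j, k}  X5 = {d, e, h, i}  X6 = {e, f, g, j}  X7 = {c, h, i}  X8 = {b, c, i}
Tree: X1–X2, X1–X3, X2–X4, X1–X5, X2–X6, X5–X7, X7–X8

A tree decomposition must satisfy three properties: every vertex lies in some bag; for every edge, both endpoints lie together in some bag; and for every vertex, the bags containing it form a connected subtree. Here edge (d,c) lies in no bag, so the decomposition is invalid.

No — edge (d,c) lies in no bag.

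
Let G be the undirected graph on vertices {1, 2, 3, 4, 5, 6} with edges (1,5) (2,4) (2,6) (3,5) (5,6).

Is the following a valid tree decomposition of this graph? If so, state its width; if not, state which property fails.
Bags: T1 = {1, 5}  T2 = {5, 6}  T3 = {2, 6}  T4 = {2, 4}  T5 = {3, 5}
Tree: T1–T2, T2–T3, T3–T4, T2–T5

Vertex coverage: the bags together contain {1, 2, 3, 4, 5, 6}, the full vertex set. Edge coverage: each edge of G has both endpoints in at least one bag. Running intersection: for every vertex, the bags containing it form a connected subtree. All three properties hold, so this is a valid tree decomposition of width max|bag| − 1 = 1, and hence tw(G) ≤ 1.

Yes; width 1.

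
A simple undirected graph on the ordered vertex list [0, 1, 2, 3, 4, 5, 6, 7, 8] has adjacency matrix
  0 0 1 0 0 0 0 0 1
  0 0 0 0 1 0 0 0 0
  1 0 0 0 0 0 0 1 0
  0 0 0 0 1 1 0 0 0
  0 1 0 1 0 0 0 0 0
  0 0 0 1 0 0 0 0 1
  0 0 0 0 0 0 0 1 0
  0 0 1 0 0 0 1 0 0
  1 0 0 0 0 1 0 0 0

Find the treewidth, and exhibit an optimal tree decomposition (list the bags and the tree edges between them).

Each bag holds 2 vertices, so the decomposition has width 1, which upper-bounds the treewidth. G has an edge, so its treewidth is at least 1. The upper and lower bounds meet at 1, so that is the treewidth.

Treewidth 1.
Bags: B1 = {6, 7}  B2 = {2, 7}  B3 = {0, 2}  B4 = {0, 8}  B5 = {5, 8}  B6 = {3, 5}  B7 = {3, 4}  B8 = {1, 4}
Tree: B1–B2, B2–B3, B3–B4, B4–B5, B5–B6, B6–B7, B7–B8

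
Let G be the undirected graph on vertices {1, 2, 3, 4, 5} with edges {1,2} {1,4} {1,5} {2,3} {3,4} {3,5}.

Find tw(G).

2

A width-2 tree decomposition is:
Bags: B1 = {1, 3, 5}  B2 = {1, 2, 3}  B3 = {1, 3, 4}
Tree: B1–B2, B2–B3
Every bag has size at most 3, so the width is 3 − 1 = 2 and tw(G) ≤ 2. For the lower bound, G contains the cycle 5–1–2–3–5, so G is not a forest; only forests have treewidth ≤ 1, hence tw(G) ≥ 2. Therefore the treewidth is 2.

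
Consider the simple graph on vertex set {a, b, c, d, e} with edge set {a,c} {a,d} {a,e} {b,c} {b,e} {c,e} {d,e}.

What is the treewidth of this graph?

2

A width-2 tree decomposition is:
Bags: B1 = {a, d, e}  B2 = {a, c, e}  B3 = {b, c, e}
Tree: B1–B2, B2–B3
Every bag has size at most 3, so the width is 3 − 1 = 2 and tw(G) ≤ 2. For the lower bound, the 3 vertices {a, d, e} are pairwise adjacent, and any tree decomposition puts a clique entirely inside one bag — forcing width ≥ 2. Hence tw(G) = 2 exactly.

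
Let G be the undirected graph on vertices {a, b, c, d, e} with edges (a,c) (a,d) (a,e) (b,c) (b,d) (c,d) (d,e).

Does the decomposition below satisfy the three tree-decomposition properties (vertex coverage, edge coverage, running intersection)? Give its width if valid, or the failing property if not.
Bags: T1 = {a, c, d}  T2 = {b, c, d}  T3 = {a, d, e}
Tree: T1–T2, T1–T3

Checking the three conditions: (i) the bags cover all of {a, b, c, d, e}; (ii) for each edge, some bag contains both endpoints; (iii) the bags containing any fixed vertex form a subtree. All hold, so the decomposition is valid with width 3 − 1 = 2.

Yes; width 2.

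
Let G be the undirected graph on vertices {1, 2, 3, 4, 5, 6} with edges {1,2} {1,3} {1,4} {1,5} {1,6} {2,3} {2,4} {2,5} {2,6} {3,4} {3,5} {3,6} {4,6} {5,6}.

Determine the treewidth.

4

A width-4 tree decomposition is:
Bags: B1 = {1, 2, 3, 5, 6}  B2 = {1, 2, 3, 4, 6}
Tree: B1–B2
Each bag holds 5 vertices, so the decomposition has width 4, which upper-bounds the treewidth. On the other hand G contains the 5-clique {1, 2, 3, 4, 6}. A clique must lie in a single bag of any decomposition, so no decomposition can have width below 4. The upper and lower bounds meet at 4, so that is the treewidth.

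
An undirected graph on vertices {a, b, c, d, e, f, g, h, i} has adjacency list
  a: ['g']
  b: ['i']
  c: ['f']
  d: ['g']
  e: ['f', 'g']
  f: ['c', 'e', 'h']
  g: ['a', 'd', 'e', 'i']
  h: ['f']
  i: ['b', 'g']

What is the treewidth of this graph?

1

A width-1 tree decomposition is:
Bags: B1 = {e, g}  B2 = {g, i}  B3 = {e, f}  B4 = {d, g}  B5 = {a, g}  B6 = {b, i}  B7 = {c, f}  B8 = {f, h}
Tree: B1–B2, B1–B3, B1–B4, B2–B5, B2–B6, B3–B7, B3–B8
Each bag holds 2 vertices, so the decomposition has width 1, which upper-bounds the treewidth. Any graph with an edge has treewidth ≥ 1, and G has the edge g–e. Hence tw(G) = 1 exactly.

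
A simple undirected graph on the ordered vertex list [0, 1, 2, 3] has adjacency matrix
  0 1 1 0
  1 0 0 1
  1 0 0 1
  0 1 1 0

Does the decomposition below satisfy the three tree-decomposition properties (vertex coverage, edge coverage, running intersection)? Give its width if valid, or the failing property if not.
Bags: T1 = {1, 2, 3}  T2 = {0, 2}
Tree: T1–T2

No — edge (1,0) lies in no bag.

A tree decomposition must satisfy three properties: every vertex lies in some bag; for every edge, both endpoints lie together in some bag; and for every vertex, the bags containing it form a connected subtree. Here edge (1,0) lies in no bag, so the decomposition is invalid.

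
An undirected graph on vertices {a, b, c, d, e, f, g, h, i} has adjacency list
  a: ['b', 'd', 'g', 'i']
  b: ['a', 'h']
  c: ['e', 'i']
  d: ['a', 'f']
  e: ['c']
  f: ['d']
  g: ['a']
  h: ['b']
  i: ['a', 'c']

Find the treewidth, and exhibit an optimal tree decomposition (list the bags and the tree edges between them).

Treewidth 1.
One optimal decomposition is:
Bags: B1 = {a, d}  B2 = {a, i}  B3 = {a, b}  B4 = {b, h}  B5 = {c, i}  B6 = {a, g}  B7 = {c, e}  B8 = {d, f}
Tree: B1–B2, B2–B3, B3–B4, B2–B5, B2–B6, B5–B7, B1–B8

Each bag holds 2 vertices, so the decomposition has width 1, which upper-bounds the treewidth. Any graph with an edge has treewidth ≥ 1, and G has the edge a–d. Combining the bounds, tw(G) = 1.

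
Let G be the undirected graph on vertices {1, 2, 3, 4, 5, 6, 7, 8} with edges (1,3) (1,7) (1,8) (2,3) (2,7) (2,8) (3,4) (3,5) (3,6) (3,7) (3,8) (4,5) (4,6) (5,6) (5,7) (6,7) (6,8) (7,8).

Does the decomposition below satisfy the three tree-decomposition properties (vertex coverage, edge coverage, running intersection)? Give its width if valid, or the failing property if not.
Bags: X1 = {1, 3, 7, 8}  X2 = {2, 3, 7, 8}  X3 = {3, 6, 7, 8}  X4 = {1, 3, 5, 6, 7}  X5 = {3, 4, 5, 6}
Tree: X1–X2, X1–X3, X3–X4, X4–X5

No — bags containing vertex 1 are not connected in the tree.

A tree decomposition must satisfy three properties: every vertex lies in some bag; for every edge, both endpoints lie together in some bag; and for every vertex, the bags containing it form a connected subtree. Here bags containing vertex 1 are not connected in the tree, so the decomposition is invalid.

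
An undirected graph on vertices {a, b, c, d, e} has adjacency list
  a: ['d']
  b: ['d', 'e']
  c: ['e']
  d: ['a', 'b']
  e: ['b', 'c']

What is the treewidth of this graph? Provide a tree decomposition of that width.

Every bag has size at most 2, so the width is 2 − 1 = 1 and tw(G) ≤ 1. Any graph with an edge has treewidth ≥ 1, and G has the edge a–d. Hence tw(G) = 1 exactly.

Treewidth 1.
One optimal decomposition is:
Bags: B1 = {a, d}  B2 = {b, d}  B3 = {b, e}  B4 = {c, e}
Tree: B1–B2, B2–B3, B3–B4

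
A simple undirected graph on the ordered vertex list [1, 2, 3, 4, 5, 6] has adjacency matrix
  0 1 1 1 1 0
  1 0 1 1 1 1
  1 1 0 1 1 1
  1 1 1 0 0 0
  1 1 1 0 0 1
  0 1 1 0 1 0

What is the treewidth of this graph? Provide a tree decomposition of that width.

Treewidth 3.
One optimal decomposition is:
Bags: B1 = {1, 2, 3, 4}  B2 = {1, 2, 3, 5}  B3 = {2, 3, 5, 6}
Tree: B1–B2, B2–B3

Each bag holds 4 vertices, so the decomposition has width 3, which upper-bounds the treewidth. For the lower bound, the 4 vertices {1, 2, 3, 4} are pairwise adjacent, and any tree decomposition puts a clique entirely inside one bag — forcing width ≥ 3. The upper and lower bounds meet at 3, so that is the treewidth.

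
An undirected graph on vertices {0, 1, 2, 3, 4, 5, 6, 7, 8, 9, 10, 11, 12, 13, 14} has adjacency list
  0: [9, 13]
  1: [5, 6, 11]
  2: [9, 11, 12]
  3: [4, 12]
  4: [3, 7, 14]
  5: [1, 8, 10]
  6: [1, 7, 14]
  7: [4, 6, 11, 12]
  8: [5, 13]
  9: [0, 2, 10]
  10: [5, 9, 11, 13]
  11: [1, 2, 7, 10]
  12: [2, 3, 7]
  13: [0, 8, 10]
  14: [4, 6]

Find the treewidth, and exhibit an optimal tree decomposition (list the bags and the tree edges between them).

Treewidth 3.
One such decomposition:
Bags: B1 = {3, 4, 12, 14}  B2 = {4, 7, 12, 14}  B3 = {6, 7, 12, 14}  B4 = {2, 6, 7, 12}  B5 = {2, 6, 7, 11}  B6 = {1, 2, 6, 11}  B7 = {1, 2, 9, 11}  B8 = {1, 9, 10, 11}  B9 = {1, 5, 9, 10}  B10 = {0, 5, 9, 10}  B11 = {0, 5, 10, 13}  B12 = {0, 5, 8, 13}
Tree: B1–B2, B2–B3, B3–B4, B4–B5, B5–B6, B6–B7, B7–B8, B8–B9, B9–B10, B10–B11, B11–B12

Each bag holds 4 vertices, so the decomposition has width 3, which upper-bounds the treewidth. For the lower bound: the 4 vertex sets {3,4,14}, {12}, {7}, {1,2,6,11} are disjoint, each induces a connected subgraph, and every pair is joined by at least one edge of G. Contracting each set to a single vertex therefore yields K_{4} as a minor, and since treewidth is minor-monotone, tw(G) ≥ tw(K_{4}) = 3. Combining the bounds, tw(G) = 3.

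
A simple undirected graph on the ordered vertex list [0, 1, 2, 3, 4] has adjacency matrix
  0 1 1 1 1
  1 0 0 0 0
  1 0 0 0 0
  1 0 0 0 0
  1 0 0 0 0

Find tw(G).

A width-1 tree decomposition is:
Bags: B1 = {0, 4}  B2 = {0, 3}  B3 = {0, 1}  B4 = {0, 2}
Tree: B1–B2, B2–B3, B2–B4
Every bag has size at most 2, so the width is 2 − 1 = 1 and tw(G) ≤ 1. Any graph with an edge has treewidth ≥ 1, and G has the edge 0–4. Combining the bounds, tw(G) = 1.

1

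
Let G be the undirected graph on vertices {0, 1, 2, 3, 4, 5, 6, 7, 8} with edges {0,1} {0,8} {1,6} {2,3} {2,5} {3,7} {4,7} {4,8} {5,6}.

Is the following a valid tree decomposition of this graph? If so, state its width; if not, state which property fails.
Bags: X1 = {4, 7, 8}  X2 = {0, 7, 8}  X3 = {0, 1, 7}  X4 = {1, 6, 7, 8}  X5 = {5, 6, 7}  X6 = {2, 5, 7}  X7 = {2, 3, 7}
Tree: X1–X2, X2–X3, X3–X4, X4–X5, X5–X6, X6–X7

A tree decomposition must satisfy three properties: every vertex lies in some bag; for every edge, both endpoints lie together in some bag; and for every vertex, the bags containing it form a connected subtree. Here bags containing vertex 8 are not connected in the tree, so the decomposition is invalid.

No — bags containing vertex 8 are not connected in the tree.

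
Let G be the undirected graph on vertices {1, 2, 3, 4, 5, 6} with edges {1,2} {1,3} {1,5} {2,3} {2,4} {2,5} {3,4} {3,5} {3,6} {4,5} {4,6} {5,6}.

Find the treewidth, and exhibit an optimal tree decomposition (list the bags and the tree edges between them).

Each bag holds 4 vertices, so the decomposition has width 3, which upper-bounds the treewidth. On the other hand G contains the 4-clique {1, 2, 3, 5}. A clique must lie in a single bag of any decomposition, so no decomposition can have width below 3. The upper and lower bounds meet at 3, so that is the treewidth.

Treewidth 3.
One such decomposition:
Bags: B1 = {2, 3, 4, 5}  B2 = {1, 2, 3, 5}  B3 = {3, 4, 5, 6}
Tree: B1–B2, B1–B3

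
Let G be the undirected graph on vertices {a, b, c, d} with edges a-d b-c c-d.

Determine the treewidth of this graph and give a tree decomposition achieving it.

Every bag has size at most 2, so the width is 2 − 1 = 1 and tw(G) ≤ 1. Any graph with an edge has treewidth ≥ 1, and G has the edge b–c. The upper and lower bounds meet at 1, so that is the treewidth.

Treewidth 1.
One optimal decomposition is:
Bags: B1 = {b, c}  B2 = {c, d}  B3 = {a, d}
Tree: B1–B2, B2–B3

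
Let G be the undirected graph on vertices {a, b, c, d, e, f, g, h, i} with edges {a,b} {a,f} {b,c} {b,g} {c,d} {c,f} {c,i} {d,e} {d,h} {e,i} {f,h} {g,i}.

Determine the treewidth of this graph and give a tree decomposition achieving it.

Treewidth 3.
Bags: B1 = {a, d, f, h}  B2 = {a, c, d, f}  B3 = {a, b, c, d}  B4 = {b, c, d, e}  B5 = {b, c, e, i}  B6 = {b, e, g, i}
Tree: B1–B2, B2–B3, B3–B4, B4–B5, B5–B6

Every bag has size at most 4, so the width is 4 − 1 = 3 and tw(G) ≤ 3. For the lower bound: the 4 vertex sets {a,f,h}, {d}, {c}, {b,e,g,i} are disjoint, each induces a connected subgraph, and every pair is joined by at least one edge of G. Contracting each set to a single vertex therefore yields K_{4} as a minor, and since treewidth is minor-monotone, tw(G) ≥ tw(K_{4}) = 3. Combining the bounds, tw(G) = 3.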